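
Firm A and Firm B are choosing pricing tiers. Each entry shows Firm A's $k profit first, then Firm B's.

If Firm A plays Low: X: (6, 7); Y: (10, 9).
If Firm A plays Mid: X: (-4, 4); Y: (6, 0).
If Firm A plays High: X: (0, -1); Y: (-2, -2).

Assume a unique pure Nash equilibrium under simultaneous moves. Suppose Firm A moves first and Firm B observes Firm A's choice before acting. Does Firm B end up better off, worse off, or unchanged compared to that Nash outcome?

unchanged

Solve by backward induction (Firm A leads).
- Low → Firm B plays Y (best of 7, 9); Firm A gets 10.
- Mid → Firm B plays X (best of 4, 0); Firm A gets -4.
- High → Firm B plays X (best of -1, -2); Firm A gets 0.
Maximizing over 10, -4, 0, Firm A chooses Low. Subgame-perfect outcome: (Low, Y) with payoffs (10, 9).
Now find the simultaneous Nash equilibrium.
Firm A's best replies: X→Low; Y→Low.
Firm B's best replies: Low→Y; Mid→X; High→X.
Only (Low, Y) has each player best-responding; Nash payoffs (10, 9).
Firm B earns 9 sequentially versus 9 at the Nash outcome: unchanged.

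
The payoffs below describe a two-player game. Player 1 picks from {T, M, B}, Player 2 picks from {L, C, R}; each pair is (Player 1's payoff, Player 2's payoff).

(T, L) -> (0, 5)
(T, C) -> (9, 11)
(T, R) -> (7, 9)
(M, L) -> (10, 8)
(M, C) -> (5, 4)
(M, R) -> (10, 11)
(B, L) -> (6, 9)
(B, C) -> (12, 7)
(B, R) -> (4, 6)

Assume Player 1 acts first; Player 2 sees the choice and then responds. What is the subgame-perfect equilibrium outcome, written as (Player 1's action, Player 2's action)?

Backward induction with Player 1 moving first.
- T: Player 2 compares 5, 11, 9 and picks C; Player 1 would get 9.
- M: Player 2 compares 8, 4, 11 and picks R; Player 1 would get 10.
- B: Player 2 compares 9, 7, 6 and picks L; Player 1 would get 6.
Among 9, 10, 6, the best is 10 at M. Subgame-perfect outcome: (M, R) with payoffs (10, 11).

(M, R)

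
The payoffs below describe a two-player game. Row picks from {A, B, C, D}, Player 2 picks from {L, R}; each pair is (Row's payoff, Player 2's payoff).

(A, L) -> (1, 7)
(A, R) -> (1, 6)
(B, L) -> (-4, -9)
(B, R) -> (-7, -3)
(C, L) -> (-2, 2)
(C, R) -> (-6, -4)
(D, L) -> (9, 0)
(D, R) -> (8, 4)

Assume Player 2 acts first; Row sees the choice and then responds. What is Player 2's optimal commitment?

Solve by backward induction (Player 2 leads).
- L: BR = D, leader payoff 0.
- R: BR = D, leader payoff 4.
Maximizing over 0, 4, Player 2 chooses R. Subgame-perfect outcome: (D, R) with payoffs (8, 4).

R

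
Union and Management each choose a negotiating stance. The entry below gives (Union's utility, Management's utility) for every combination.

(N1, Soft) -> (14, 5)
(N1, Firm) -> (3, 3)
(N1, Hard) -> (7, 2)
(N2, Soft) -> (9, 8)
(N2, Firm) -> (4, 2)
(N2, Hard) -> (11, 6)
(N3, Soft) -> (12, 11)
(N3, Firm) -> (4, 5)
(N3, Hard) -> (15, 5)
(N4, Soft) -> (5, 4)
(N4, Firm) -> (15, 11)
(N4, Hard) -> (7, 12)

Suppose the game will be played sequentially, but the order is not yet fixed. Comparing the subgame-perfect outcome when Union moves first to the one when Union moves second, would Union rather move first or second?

second

If Union leads: Management's best replies are N1→Soft, N2→Soft, N3→Soft, N4→Hard; Union's induced payoffs 14, 9, 12, 7; outcome (N1, Soft), payoffs (14, 5).
If Management leads: Union's best replies are Soft→N1, Firm→N4, Hard→N3; Management's induced payoffs 5, 11, 5; outcome (N4, Firm), payoffs (15, 11).
Union gets 14 moving first and 15 moving second, so Union prefers to move second.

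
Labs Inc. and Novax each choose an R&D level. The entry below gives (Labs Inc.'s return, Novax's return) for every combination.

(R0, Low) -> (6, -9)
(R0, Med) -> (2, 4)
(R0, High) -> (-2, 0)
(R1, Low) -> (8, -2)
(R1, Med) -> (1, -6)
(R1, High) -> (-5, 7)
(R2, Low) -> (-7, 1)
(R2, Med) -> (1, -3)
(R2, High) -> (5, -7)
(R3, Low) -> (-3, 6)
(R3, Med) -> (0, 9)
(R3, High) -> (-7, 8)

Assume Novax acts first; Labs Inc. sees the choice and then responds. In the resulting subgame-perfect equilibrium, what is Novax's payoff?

Labs Inc. best-responds to each possible Novax move:
- Low: BR = R1, leader payoff -2.
- Med: BR = R0, leader payoff 4.
- High: BR = R2, leader payoff -7.
Among -2, 4, -7, the best is 4 at Med. Subgame-perfect outcome: (R0, Med) with payoffs (2, 4).

4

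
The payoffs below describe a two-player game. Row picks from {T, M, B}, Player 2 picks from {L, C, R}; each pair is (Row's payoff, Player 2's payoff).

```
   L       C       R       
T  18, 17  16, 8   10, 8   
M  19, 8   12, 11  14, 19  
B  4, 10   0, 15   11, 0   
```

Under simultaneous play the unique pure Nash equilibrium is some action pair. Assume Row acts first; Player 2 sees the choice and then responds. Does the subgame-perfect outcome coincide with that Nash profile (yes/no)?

Work backward from Player 2's decision.
- T: Player 2 compares 17, 8, 8 and picks L; Row would get 18.
- M: Player 2 compares 8, 11, 19 and picks R; Row would get 14.
- B: Player 2 compares 10, 15, 0 and picks C; Row would get 0.
Maximizing over 18, 14, 0, Row chooses T. Subgame-perfect outcome: (T, L) with payoffs (18, 17).
Now find the simultaneous Nash equilibrium.
Row's best replies: L→M; C→T; R→M.
Player 2's best replies: T→L; M→R; B→C.
The unique mutual best reply is (M, R), giving (14, 19).
Sequential outcome (T, L) differs from the Nash profile (M, R).

no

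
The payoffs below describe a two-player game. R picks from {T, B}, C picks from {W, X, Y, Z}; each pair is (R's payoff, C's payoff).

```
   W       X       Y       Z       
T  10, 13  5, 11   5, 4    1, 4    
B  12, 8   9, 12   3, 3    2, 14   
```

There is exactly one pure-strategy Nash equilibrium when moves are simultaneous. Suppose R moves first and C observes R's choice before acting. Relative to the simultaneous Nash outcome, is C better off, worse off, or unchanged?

worse off

Work backward from C's decision.
- T: C compares 13, 11, 4, 4 and picks W; R would get 10.
- B: C compares 8, 12, 3, 14 and picks Z; R would get 2.
R's induced payoffs are 10, 2, so R commits to T. Subgame-perfect outcome: (T, W) with payoffs (10, 13).
Now find the simultaneous Nash equilibrium.
R's best replies: W→B; X→B; Y→T; Z→B.
C's best replies: T→W; B→Z.
The unique mutual best reply is (B, Z), giving (2, 14).
C earns 13 sequentially versus 14 at the Nash outcome: worse off.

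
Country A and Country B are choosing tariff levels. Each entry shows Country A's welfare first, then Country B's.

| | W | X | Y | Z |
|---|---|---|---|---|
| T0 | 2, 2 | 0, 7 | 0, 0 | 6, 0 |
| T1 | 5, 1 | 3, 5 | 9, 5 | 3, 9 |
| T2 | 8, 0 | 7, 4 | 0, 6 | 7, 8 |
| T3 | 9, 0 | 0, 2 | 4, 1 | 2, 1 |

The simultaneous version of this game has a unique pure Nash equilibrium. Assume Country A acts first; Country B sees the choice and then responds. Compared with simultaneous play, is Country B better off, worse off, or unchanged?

unchanged

Solve by backward induction (Country A leads).
- T0 → Country B plays X (best of 2, 7, 0, 0); Country A gets 0.
- T1 → Country B plays Z (best of 1, 5, 5, 9); Country A gets 3.
- T2 → Country B plays Z (best of 0, 4, 6, 8); Country A gets 7.
- T3 → Country B plays X (best of 0, 2, 1, 1); Country A gets 0.
Country A's induced payoffs are 0, 3, 7, 0, so Country A commits to T2. Subgame-perfect outcome: (T2, Z) with payoffs (7, 8).
Under simultaneous play:
Country A's best replies: W→T3; X→T2; Y→T1; Z→T2.
Country B's best replies: T0→X; T1→Z; T2→Z; T3→X.
The unique mutual best reply is (T2, Z), giving (7, 8).
Country B earns 8 sequentially versus 8 at the Nash outcome: unchanged.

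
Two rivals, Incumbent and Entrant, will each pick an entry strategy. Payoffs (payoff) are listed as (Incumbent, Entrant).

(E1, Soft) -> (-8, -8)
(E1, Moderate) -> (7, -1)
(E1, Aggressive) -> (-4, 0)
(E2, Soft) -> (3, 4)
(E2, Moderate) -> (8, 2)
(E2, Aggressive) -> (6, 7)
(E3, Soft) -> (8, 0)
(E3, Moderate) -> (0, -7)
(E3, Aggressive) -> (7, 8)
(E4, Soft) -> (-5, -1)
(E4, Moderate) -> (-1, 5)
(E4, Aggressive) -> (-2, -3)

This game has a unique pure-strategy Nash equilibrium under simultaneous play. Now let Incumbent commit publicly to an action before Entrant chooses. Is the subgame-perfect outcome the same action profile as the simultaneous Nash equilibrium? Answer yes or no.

Backward induction with Incumbent moving first.
- E1: Entrant compares -8, -1, 0 and picks Aggressive; Incumbent would get -4.
- E2: Entrant compares 4, 2, 7 and picks Aggressive; Incumbent would get 6.
- E3: Entrant compares 0, -7, 8 and picks Aggressive; Incumbent would get 7.
- E4: Entrant compares -1, 5, -3 and picks Moderate; Incumbent would get -1.
Among -4, 6, 7, -1, the best is 7 at E3. Subgame-perfect outcome: (E3, Aggressive) with payoffs (7, 8).
Under simultaneous play:
Incumbent's best replies: Soft→E3; Moderate→E2; Aggressive→E3.
Entrant's best replies: E1→Aggressive; E2→Aggressive; E3→Aggressive; E4→Moderate.
Only (E3, Aggressive) has each player best-responding; Nash payoffs (7, 8).
Sequential outcome (E3, Aggressive) coincides with the Nash profile (E3, Aggressive).

yes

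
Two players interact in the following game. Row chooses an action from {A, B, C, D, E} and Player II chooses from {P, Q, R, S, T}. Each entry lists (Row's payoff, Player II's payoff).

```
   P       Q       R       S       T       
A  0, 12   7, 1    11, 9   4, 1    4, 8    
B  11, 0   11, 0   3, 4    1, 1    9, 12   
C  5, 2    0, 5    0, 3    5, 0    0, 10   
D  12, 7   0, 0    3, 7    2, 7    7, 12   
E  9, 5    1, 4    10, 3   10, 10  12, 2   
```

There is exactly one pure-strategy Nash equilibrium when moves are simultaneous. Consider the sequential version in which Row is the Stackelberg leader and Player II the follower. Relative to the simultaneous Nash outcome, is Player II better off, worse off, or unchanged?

unchanged

Backward induction with Row moving first.
- A: Player II compares 12, 1, 9, 1, 8 and picks P; Row would get 0.
- B: Player II compares 0, 0, 4, 1, 12 and picks T; Row would get 9.
- C: Player II compares 2, 5, 3, 0, 10 and picks T; Row would get 0.
- D: Player II compares 7, 0, 7, 7, 12 and picks T; Row would get 7.
- E: Player II compares 5, 4, 3, 10, 2 and picks S; Row would get 10.
Among 0, 9, 0, 7, 10, the best is 10 at E. Subgame-perfect outcome: (E, S) with payoffs (10, 10).
Now find the simultaneous Nash equilibrium.
Row's best replies: P→D; Q→B; R→A; S→E; T→E.
Player II's best replies: A→P; B→T; C→T; D→T; E→S.
The unique mutual best reply is (E, S), giving (10, 10).
Player II earns 10 sequentially versus 10 at the Nash outcome: unchanged.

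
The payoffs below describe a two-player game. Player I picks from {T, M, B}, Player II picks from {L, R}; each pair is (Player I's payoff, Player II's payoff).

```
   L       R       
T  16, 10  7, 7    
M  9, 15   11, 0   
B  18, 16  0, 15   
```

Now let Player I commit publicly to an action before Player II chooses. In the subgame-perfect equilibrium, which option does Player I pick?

Solve by backward induction (Player I leads).
- T → Player II plays L (best of 10, 7); Player I gets 16.
- M → Player II plays L (best of 15, 0); Player I gets 9.
- B → Player II plays L (best of 16, 15); Player I gets 18.
Among 16, 9, 18, the best is 18 at B. Subgame-perfect outcome: (B, L) with payoffs (18, 16).

B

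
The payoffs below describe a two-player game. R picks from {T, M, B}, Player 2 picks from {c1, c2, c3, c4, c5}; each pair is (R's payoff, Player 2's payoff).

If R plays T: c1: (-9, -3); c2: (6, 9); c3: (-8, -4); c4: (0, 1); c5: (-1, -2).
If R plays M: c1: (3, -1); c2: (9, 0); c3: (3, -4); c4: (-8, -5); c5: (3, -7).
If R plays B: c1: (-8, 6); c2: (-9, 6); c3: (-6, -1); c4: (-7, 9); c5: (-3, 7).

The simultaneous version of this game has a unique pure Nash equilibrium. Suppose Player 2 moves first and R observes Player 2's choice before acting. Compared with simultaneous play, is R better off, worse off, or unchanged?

worse off

Work backward from R's decision.
- c1: BR = M, leader payoff -1.
- c2: BR = M, leader payoff 0.
- c3: BR = M, leader payoff -4.
- c4: BR = T, leader payoff 1.
- c5: BR = M, leader payoff -7.
Among -1, 0, -4, 1, -7, the best is 1 at c4. Subgame-perfect outcome: (T, c4) with payoffs (0, 1).
Under simultaneous play:
R's best replies: c1→M; c2→M; c3→M; c4→T; c5→M.
Player 2's best replies: T→c2; M→c2; B→c4.
The unique mutual best reply is (M, c2), giving (9, 0).
R earns 0 sequentially versus 9 at the Nash outcome: worse off.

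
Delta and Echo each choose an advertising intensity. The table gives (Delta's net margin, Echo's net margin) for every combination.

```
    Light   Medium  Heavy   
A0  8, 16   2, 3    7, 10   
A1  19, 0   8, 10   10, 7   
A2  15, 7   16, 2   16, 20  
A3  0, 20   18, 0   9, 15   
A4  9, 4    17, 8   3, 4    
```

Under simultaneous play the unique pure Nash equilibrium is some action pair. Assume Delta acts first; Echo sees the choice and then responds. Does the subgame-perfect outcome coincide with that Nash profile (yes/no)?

Backward induction with Delta moving first.
- A0: Echo compares 16, 3, 10 and picks Light; Delta would get 8.
- A1: Echo compares 0, 10, 7 and picks Medium; Delta would get 8.
- A2: Echo compares 7, 2, 20 and picks Heavy; Delta would get 16.
- A3: Echo compares 20, 0, 15 and picks Light; Delta would get 0.
- A4: Echo compares 4, 8, 4 and picks Medium; Delta would get 17.
Delta's induced payoffs are 8, 8, 16, 0, 17, so Delta commits to A4. Subgame-perfect outcome: (A4, Medium) with payoffs (17, 8).
Under simultaneous play:
Delta's best replies: Light→A1; Medium→A3; Heavy→A2.
Echo's best replies: A0→Light; A1→Medium; A2→Heavy; A3→Light; A4→Medium.
The unique mutual best reply is (A2, Heavy), giving (16, 20).
Sequential outcome (A4, Medium) differs from the Nash profile (A2, Heavy).

no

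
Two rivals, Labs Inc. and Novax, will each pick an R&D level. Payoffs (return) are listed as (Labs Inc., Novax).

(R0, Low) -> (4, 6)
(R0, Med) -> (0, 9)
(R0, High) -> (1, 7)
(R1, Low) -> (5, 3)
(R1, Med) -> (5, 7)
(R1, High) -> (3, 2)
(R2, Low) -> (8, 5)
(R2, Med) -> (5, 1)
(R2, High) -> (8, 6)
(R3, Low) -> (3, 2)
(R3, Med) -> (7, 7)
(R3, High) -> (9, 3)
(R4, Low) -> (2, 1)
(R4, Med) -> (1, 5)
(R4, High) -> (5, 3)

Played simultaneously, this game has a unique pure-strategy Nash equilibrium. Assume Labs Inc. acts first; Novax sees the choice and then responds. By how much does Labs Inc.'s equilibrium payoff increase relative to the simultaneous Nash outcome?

Novax best-responds to each possible Labs Inc. move:
- R0: BR = Med, leader payoff 0.
- R1: BR = Med, leader payoff 5.
- R2: BR = High, leader payoff 8.
- R3: BR = Med, leader payoff 7.
- R4: BR = Med, leader payoff 1.
Among 0, 5, 8, 7, 1, the best is 8 at R2. Subgame-perfect outcome: (R2, High) with payoffs (8, 6).
Now find the simultaneous Nash equilibrium.
Labs Inc.'s best replies: Low→R2; Med→R3; High→R3.
Novax's best replies: R0→Med; R1→Med; R2→High; R3→Med; R4→Med.
Only (R3, Med) has each player best-responding; Nash payoffs (7, 7).
Labs Inc.'s commitment gain: 8 − 7 = 1.

1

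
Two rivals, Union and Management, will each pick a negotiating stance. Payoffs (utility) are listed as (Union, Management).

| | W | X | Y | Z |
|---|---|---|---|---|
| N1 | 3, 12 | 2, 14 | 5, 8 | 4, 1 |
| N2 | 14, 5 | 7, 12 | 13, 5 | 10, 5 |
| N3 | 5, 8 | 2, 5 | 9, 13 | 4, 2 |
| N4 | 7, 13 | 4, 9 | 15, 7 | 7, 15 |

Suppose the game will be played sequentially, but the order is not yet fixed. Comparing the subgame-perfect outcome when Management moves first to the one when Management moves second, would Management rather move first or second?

second

If Union leads: Management's best replies are N1→X, N2→X, N3→Y, N4→Z; Union's induced payoffs 2, 7, 9, 7; outcome (N3, Y), payoffs (9, 13).
If Management leads: Union's best replies are W→N2, X→N2, Y→N4, Z→N2; Management's induced payoffs 5, 12, 7, 5; outcome (N2, X), payoffs (7, 12).
Management gets 12 moving first and 13 moving second, so Management prefers to move second.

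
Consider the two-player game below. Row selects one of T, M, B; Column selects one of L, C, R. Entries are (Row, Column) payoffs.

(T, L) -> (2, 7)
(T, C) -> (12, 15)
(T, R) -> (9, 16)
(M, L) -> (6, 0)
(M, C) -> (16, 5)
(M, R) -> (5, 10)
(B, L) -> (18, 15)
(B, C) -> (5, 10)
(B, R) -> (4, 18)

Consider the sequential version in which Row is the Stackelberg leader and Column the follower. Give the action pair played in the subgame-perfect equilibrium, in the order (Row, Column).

Backward induction with Row moving first.
- T → Column plays R (best of 7, 15, 16); Row gets 9.
- M → Column plays R (best of 0, 5, 10); Row gets 5.
- B → Column plays R (best of 15, 10, 18); Row gets 4.
Row's induced payoffs are 9, 5, 4, so Row commits to T. Subgame-perfect outcome: (T, R) with payoffs (9, 16).

(T, R)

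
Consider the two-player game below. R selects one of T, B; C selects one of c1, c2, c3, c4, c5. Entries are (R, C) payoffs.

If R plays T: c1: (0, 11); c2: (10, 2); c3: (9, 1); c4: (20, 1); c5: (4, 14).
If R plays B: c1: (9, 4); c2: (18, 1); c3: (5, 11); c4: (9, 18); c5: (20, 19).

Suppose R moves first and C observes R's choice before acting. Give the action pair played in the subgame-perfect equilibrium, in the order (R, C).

(B, c5)

Solve by backward induction (R leads).
- T → C plays c5 (best of 11, 2, 1, 1, 14); R gets 4.
- B → C plays c5 (best of 4, 1, 11, 18, 19); R gets 20.
Among 4, 20, the best is 20 at B. Subgame-perfect outcome: (B, c5) with payoffs (20, 19).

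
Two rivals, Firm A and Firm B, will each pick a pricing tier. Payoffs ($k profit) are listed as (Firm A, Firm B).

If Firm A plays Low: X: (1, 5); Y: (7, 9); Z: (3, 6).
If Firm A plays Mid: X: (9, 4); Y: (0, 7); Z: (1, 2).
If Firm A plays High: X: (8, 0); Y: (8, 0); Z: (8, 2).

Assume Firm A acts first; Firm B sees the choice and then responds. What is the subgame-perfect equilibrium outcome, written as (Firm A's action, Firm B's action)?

(High, Z)

Work backward from Firm B's decision.
- Low → Firm B plays Y (best of 5, 9, 6); Firm A gets 7.
- Mid → Firm B plays Y (best of 4, 7, 2); Firm A gets 0.
- High → Firm B plays Z (best of 0, 0, 2); Firm A gets 8.
Firm A's induced payoffs are 7, 0, 8, so Firm A commits to High. Subgame-perfect outcome: (High, Z) with payoffs (8, 2).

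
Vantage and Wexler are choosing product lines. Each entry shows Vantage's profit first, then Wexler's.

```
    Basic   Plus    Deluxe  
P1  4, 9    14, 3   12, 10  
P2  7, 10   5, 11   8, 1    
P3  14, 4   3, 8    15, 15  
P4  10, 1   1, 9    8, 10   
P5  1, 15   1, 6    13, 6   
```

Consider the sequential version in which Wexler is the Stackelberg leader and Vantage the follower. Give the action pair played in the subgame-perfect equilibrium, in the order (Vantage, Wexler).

Vantage best-responds to each possible Wexler move:
- Basic → Vantage plays P3 (best of 4, 7, 14, 10, 1); Wexler gets 4.
- Plus → Vantage plays P1 (best of 14, 5, 3, 1, 1); Wexler gets 3.
- Deluxe → Vantage plays P3 (best of 12, 8, 15, 8, 13); Wexler gets 15.
Among 4, 3, 15, the best is 15 at Deluxe. Subgame-perfect outcome: (P3, Deluxe) with payoffs (15, 15).

(P3, Deluxe)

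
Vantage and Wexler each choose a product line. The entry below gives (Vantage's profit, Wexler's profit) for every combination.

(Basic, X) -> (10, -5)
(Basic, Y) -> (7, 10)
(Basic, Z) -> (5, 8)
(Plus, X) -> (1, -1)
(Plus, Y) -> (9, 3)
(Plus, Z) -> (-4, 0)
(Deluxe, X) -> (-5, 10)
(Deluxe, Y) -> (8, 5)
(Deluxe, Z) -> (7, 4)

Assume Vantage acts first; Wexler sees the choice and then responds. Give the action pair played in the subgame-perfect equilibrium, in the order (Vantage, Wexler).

Solve by backward induction (Vantage leads).
- Basic: Wexler compares -5, 10, 8 and picks Y; Vantage would get 7.
- Plus: Wexler compares -1, 3, 0 and picks Y; Vantage would get 9.
- Deluxe: Wexler compares 10, 5, 4 and picks X; Vantage would get -5.
Among 7, 9, -5, the best is 9 at Plus. Subgame-perfect outcome: (Plus, Y) with payoffs (9, 3).

(Plus, Y)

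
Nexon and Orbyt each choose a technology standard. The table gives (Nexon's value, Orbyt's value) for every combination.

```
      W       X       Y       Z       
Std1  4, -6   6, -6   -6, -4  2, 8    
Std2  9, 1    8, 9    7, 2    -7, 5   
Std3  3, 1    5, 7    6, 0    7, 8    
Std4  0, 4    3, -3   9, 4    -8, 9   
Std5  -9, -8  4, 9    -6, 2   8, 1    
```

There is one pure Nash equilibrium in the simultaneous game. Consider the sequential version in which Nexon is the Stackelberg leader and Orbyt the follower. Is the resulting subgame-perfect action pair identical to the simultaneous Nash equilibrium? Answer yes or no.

Work backward from Orbyt's decision.
- Std1: Orbyt compares -6, -6, -4, 8 and picks Z; Nexon would get 2.
- Std2: Orbyt compares 1, 9, 2, 5 and picks X; Nexon would get 8.
- Std3: Orbyt compares 1, 7, 0, 8 and picks Z; Nexon would get 7.
- Std4: Orbyt compares 4, -3, 4, 9 and picks Z; Nexon would get -8.
- Std5: Orbyt compares -8, 9, 2, 1 and picks X; Nexon would get 4.
Among 2, 8, 7, -8, 4, the best is 8 at Std2. Subgame-perfect outcome: (Std2, X) with payoffs (8, 9).
Under simultaneous play:
Nexon's best replies: W→Std2; X→Std2; Y→Std4; Z→Std5.
Orbyt's best replies: Std1→Z; Std2→X; Std3→Z; Std4→Z; Std5→X.
The unique mutual best reply is (Std2, X), giving (8, 9).
Sequential outcome (Std2, X) coincides with the Nash profile (Std2, X).

yes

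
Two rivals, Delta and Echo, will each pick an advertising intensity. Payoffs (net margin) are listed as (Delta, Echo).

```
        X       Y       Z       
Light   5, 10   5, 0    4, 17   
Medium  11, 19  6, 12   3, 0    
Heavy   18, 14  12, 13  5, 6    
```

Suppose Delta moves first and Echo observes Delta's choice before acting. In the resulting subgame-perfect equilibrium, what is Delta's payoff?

18

Echo best-responds to each possible Delta move:
- Light: Echo compares 10, 0, 17 and picks Z; Delta would get 4.
- Medium: Echo compares 19, 12, 0 and picks X; Delta would get 11.
- Heavy: Echo compares 14, 13, 6 and picks X; Delta would get 18.
Maximizing over 4, 11, 18, Delta chooses Heavy. Subgame-perfect outcome: (Heavy, X) with payoffs (18, 14).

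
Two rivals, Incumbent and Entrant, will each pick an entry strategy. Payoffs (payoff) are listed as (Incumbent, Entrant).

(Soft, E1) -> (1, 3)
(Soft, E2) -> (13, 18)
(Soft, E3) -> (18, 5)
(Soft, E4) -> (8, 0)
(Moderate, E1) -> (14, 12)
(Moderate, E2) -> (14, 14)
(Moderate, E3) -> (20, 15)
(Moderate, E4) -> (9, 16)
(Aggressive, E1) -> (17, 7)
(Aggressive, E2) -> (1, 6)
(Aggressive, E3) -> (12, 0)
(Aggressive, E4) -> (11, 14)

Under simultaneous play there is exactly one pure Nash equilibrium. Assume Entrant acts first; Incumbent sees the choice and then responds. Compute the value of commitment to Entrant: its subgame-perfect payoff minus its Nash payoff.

Work backward from Incumbent's decision.
- E1: BR = Aggressive, leader payoff 7.
- E2: BR = Moderate, leader payoff 14.
- E3: BR = Moderate, leader payoff 15.
- E4: BR = Aggressive, leader payoff 14.
Maximizing over 7, 14, 15, 14, Entrant chooses E3. Subgame-perfect outcome: (Moderate, E3) with payoffs (20, 15).
For the simultaneous game, intersect best replies.
Incumbent's best replies: E1→Aggressive; E2→Moderate; E3→Moderate; E4→Aggressive.
Entrant's best replies: Soft→E2; Moderate→E4; Aggressive→E4.
The unique mutual best reply is (Aggressive, E4), giving (11, 14).
Entrant's commitment gain: 15 − 14 = 1.

1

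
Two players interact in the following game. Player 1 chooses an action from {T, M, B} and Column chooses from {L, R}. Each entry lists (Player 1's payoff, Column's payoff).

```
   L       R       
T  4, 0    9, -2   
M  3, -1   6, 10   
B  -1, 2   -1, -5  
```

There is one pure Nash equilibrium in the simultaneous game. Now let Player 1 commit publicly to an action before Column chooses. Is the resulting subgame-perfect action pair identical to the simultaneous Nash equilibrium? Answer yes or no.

Backward induction with Player 1 moving first.
- T → Column plays L (best of 0, -2); Player 1 gets 4.
- M → Column plays R (best of -1, 10); Player 1 gets 6.
- B → Column plays L (best of 2, -5); Player 1 gets -1.
Among 4, 6, -1, the best is 6 at M. Subgame-perfect outcome: (M, R) with payoffs (6, 10).
Now find the simultaneous Nash equilibrium.
Player 1's best replies: L→T; R→T.
Column's best replies: T→L; M→R; B→L.
The unique mutual best reply is (T, L), giving (4, 0).
Sequential outcome (M, R) differs from the Nash profile (T, L).

no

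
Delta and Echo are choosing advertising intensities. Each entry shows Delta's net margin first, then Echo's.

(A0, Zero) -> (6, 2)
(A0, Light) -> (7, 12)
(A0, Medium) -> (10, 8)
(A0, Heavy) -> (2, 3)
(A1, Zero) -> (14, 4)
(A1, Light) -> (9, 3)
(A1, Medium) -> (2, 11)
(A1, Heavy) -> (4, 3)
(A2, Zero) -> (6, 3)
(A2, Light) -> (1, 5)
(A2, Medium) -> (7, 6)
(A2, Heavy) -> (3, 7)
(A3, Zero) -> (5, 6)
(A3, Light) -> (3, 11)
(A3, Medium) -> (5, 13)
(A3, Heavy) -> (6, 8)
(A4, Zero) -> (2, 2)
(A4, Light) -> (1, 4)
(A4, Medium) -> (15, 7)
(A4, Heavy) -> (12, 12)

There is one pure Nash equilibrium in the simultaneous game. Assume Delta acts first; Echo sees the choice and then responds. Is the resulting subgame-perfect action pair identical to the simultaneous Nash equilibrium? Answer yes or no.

Backward induction with Delta moving first.
- A0: Echo compares 2, 12, 8, 3 and picks Light; Delta would get 7.
- A1: Echo compares 4, 3, 11, 3 and picks Medium; Delta would get 2.
- A2: Echo compares 3, 5, 6, 7 and picks Heavy; Delta would get 3.
- A3: Echo compares 6, 11, 13, 8 and picks Medium; Delta would get 5.
- A4: Echo compares 2, 4, 7, 12 and picks Heavy; Delta would get 12.
Maximizing over 7, 2, 3, 5, 12, Delta chooses A4. Subgame-perfect outcome: (A4, Heavy) with payoffs (12, 12).
Now find the simultaneous Nash equilibrium.
Delta's best replies: Zero→A1; Light→A1; Medium→A4; Heavy→A4.
Echo's best replies: A0→Light; A1→Medium; A2→Heavy; A3→Medium; A4→Heavy.
The unique mutual best reply is (A4, Heavy), giving (12, 12).
Sequential outcome (A4, Heavy) coincides with the Nash profile (A4, Heavy).

yes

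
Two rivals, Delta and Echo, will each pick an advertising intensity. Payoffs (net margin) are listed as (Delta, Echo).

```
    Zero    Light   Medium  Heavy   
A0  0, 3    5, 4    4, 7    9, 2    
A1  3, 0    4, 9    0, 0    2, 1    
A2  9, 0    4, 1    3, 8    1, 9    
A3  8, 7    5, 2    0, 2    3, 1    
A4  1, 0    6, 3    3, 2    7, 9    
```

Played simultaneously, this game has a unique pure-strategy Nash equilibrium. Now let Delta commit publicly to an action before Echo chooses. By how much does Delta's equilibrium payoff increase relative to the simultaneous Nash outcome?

4

Solve by backward induction (Delta leads).
- A0 → Echo plays Medium (best of 3, 4, 7, 2); Delta gets 4.
- A1 → Echo plays Light (best of 0, 9, 0, 1); Delta gets 4.
- A2 → Echo plays Heavy (best of 0, 1, 8, 9); Delta gets 1.
- A3 → Echo plays Zero (best of 7, 2, 2, 1); Delta gets 8.
- A4 → Echo plays Heavy (best of 0, 3, 2, 9); Delta gets 7.
Delta's induced payoffs are 4, 4, 1, 8, 7, so Delta commits to A3. Subgame-perfect outcome: (A3, Zero) with payoffs (8, 7).
For the simultaneous game, intersect best replies.
Delta's best replies: Zero→A2; Light→A4; Medium→A0; Heavy→A0.
Echo's best replies: A0→Medium; A1→Light; A2→Heavy; A3→Zero; A4→Heavy.
Only (A0, Medium) has each player best-responding; Nash payoffs (4, 7).
Delta's commitment gain: 8 − 4 = 4.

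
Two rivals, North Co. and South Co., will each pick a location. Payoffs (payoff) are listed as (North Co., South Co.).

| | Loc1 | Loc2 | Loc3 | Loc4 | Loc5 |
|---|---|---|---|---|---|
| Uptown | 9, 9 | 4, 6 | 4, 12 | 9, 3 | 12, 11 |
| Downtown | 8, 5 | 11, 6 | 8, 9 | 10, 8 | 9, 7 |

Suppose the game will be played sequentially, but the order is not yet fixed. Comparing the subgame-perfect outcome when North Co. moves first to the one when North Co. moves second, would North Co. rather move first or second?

If North Co. leads: South Co.'s best replies are Uptown→Loc3, Downtown→Loc3; North Co.'s induced payoffs 4, 8; outcome (Downtown, Loc3), payoffs (8, 9).
If South Co. leads: North Co.'s best replies are Loc1→Uptown, Loc2→Downtown, Loc3→Downtown, Loc4→Downtown, Loc5→Uptown; South Co.'s induced payoffs 9, 6, 9, 8, 11; outcome (Uptown, Loc5), payoffs (12, 11).
North Co. gets 8 moving first and 12 moving second, so North Co. prefers to move second.

second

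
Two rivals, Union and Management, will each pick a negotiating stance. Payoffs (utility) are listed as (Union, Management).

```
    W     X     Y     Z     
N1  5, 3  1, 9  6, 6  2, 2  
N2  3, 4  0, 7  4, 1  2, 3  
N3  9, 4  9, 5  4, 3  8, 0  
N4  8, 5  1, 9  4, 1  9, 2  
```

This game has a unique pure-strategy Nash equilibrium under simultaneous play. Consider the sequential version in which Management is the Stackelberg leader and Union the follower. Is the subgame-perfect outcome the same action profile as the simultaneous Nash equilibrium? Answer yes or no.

no

Backward induction with Management moving first.
- W: Union compares 5, 3, 9, 8 and picks N3; Management would get 4.
- X: Union compares 1, 0, 9, 1 and picks N3; Management would get 5.
- Y: Union compares 6, 4, 4, 4 and picks N1; Management would get 6.
- Z: Union compares 2, 2, 8, 9 and picks N4; Management would get 2.
Maximizing over 4, 5, 6, 2, Management chooses Y. Subgame-perfect outcome: (N1, Y) with payoffs (6, 6).
Under simultaneous play:
Union's best replies: W→N3; X→N3; Y→N1; Z→N4.
Management's best replies: N1→X; N2→X; N3→X; N4→X.
Only (N3, X) has each player best-responding; Nash payoffs (9, 5).
Sequential outcome (N1, Y) differs from the Nash profile (N3, X).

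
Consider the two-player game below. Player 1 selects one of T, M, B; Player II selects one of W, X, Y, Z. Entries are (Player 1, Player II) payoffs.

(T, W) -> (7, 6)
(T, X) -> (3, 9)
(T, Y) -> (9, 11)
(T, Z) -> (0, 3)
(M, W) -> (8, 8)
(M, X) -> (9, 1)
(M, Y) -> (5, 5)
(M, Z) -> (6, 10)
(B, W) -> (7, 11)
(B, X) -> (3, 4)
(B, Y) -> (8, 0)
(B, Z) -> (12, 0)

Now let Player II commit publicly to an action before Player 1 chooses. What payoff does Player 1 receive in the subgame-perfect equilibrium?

Solve by backward induction (Player II leads).
- W → Player 1 plays M (best of 7, 8, 7); Player II gets 8.
- X → Player 1 plays M (best of 3, 9, 3); Player II gets 1.
- Y → Player 1 plays T (best of 9, 5, 8); Player II gets 11.
- Z → Player 1 plays B (best of 0, 6, 12); Player II gets 0.
Player II's induced payoffs are 8, 1, 11, 0, so Player II commits to Y. Subgame-perfect outcome: (T, Y) with payoffs (9, 11).

9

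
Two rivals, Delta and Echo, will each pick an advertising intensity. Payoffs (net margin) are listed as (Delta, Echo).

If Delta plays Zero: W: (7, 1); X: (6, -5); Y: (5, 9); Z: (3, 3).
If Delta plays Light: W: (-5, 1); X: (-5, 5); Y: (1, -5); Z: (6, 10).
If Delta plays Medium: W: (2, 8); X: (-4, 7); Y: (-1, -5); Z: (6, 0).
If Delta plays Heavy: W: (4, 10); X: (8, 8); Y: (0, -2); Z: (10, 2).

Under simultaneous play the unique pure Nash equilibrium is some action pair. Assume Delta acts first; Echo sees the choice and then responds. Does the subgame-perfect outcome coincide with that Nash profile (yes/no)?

no

Work backward from Echo's decision.
- Zero → Echo plays Y (best of 1, -5, 9, 3); Delta gets 5.
- Light → Echo plays Z (best of 1, 5, -5, 10); Delta gets 6.
- Medium → Echo plays W (best of 8, 7, -5, 0); Delta gets 2.
- Heavy → Echo plays W (best of 10, 8, -2, 2); Delta gets 4.
Among 5, 6, 2, 4, the best is 6 at Light. Subgame-perfect outcome: (Light, Z) with payoffs (6, 10).
For the simultaneous game, intersect best replies.
Delta's best replies: W→Zero; X→Heavy; Y→Zero; Z→Heavy.
Echo's best replies: Zero→Y; Light→Z; Medium→W; Heavy→W.
Only (Zero, Y) has each player best-responding; Nash payoffs (5, 9).
Sequential outcome (Light, Z) differs from the Nash profile (Zero, Y).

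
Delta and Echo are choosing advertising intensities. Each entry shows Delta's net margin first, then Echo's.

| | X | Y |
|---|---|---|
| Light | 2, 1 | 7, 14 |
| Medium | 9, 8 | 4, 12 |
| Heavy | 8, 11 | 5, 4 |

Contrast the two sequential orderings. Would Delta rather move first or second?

If Delta leads: Echo's best replies are Light→Y, Medium→Y, Heavy→X; Delta's induced payoffs 7, 4, 8; outcome (Heavy, X), payoffs (8, 11).
If Echo leads: Delta's best replies are X→Medium, Y→Light; Echo's induced payoffs 8, 14; outcome (Light, Y), payoffs (7, 14).
Delta gets 8 moving first and 7 moving second, so Delta prefers to move first.

first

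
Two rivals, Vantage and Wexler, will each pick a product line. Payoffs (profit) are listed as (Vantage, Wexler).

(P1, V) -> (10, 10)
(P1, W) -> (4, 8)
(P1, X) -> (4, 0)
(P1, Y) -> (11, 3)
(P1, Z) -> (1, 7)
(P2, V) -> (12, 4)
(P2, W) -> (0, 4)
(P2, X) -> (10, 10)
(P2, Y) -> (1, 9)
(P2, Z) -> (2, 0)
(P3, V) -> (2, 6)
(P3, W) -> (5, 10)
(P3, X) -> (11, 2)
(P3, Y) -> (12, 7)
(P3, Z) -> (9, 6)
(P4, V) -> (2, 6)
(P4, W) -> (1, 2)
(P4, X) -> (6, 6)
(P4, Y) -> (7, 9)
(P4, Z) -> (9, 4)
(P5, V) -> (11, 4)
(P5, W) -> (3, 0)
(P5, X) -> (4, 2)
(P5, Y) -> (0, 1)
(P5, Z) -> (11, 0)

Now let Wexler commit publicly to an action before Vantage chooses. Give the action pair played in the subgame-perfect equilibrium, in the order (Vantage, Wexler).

(P3, W)

Vantage best-responds to each possible Wexler move:
- V: Vantage compares 10, 12, 2, 2, 11 and picks P2; Wexler would get 4.
- W: Vantage compares 4, 0, 5, 1, 3 and picks P3; Wexler would get 10.
- X: Vantage compares 4, 10, 11, 6, 4 and picks P3; Wexler would get 2.
- Y: Vantage compares 11, 1, 12, 7, 0 and picks P3; Wexler would get 7.
- Z: Vantage compares 1, 2, 9, 9, 11 and picks P5; Wexler would get 0.
Among 4, 10, 2, 7, 0, the best is 10 at W. Subgame-perfect outcome: (P3, W) with payoffs (5, 10).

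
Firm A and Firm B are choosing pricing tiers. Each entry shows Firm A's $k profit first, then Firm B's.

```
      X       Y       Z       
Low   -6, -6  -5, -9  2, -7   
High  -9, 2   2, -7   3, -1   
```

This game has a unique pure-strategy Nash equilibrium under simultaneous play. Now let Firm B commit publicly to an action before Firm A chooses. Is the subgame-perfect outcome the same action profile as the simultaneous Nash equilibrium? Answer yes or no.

Solve by backward induction (Firm B leads).
- X: BR = Low, leader payoff -6.
- Y: BR = High, leader payoff -7.
- Z: BR = High, leader payoff -1.
Among -6, -7, -1, the best is -1 at Z. Subgame-perfect outcome: (High, Z) with payoffs (3, -1).
Now find the simultaneous Nash equilibrium.
Firm A's best replies: X→Low; Y→High; Z→High.
Firm B's best replies: Low→X; High→X.
Only (Low, X) has each player best-responding; Nash payoffs (-6, -6).
Sequential outcome (High, Z) differs from the Nash profile (Low, X).

no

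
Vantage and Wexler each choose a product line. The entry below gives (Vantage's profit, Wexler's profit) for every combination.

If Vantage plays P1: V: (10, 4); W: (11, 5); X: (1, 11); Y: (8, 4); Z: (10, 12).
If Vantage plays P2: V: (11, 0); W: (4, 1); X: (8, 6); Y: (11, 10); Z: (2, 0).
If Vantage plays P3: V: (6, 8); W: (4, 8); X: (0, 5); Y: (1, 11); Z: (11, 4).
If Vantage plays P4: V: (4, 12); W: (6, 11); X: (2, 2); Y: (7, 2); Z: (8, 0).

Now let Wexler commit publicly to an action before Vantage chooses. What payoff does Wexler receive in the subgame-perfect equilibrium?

Backward induction with Wexler moving first.
- V: BR = P2, leader payoff 0.
- W: BR = P1, leader payoff 5.
- X: BR = P2, leader payoff 6.
- Y: BR = P2, leader payoff 10.
- Z: BR = P3, leader payoff 4.
Maximizing over 0, 5, 6, 10, 4, Wexler chooses Y. Subgame-perfect outcome: (P2, Y) with payoffs (11, 10).

10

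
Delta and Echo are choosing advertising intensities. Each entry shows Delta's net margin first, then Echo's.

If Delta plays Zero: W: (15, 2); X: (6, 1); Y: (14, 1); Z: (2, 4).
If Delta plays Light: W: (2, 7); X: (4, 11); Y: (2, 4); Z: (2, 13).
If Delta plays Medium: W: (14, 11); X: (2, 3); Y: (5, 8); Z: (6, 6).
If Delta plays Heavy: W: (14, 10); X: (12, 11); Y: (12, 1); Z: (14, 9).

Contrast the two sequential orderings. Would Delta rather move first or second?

If Delta leads: Echo's best replies are Zero→Z, Light→Z, Medium→W, Heavy→X; Delta's induced payoffs 2, 2, 14, 12; outcome (Medium, W), payoffs (14, 11).
If Echo leads: Delta's best replies are W→Zero, X→Heavy, Y→Zero, Z→Heavy; Echo's induced payoffs 2, 11, 1, 9; outcome (Heavy, X), payoffs (12, 11).
Delta gets 14 moving first and 12 moving second, so Delta prefers to move first.

first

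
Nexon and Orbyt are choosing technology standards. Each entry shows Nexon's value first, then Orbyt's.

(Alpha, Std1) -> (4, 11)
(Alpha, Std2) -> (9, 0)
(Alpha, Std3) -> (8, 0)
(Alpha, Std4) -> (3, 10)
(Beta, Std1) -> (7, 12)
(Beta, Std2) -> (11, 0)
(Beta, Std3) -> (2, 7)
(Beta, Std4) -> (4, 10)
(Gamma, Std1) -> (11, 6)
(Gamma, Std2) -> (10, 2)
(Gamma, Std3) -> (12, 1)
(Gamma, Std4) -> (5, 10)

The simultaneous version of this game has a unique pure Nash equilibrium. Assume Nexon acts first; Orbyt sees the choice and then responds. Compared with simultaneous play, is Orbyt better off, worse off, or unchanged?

better off

Solve by backward induction (Nexon leads).
- Alpha: BR = Std1, leader payoff 4.
- Beta: BR = Std1, leader payoff 7.
- Gamma: BR = Std4, leader payoff 5.
Maximizing over 4, 7, 5, Nexon chooses Beta. Subgame-perfect outcome: (Beta, Std1) with payoffs (7, 12).
For the simultaneous game, intersect best replies.
Nexon's best replies: Std1→Gamma; Std2→Beta; Std3→Gamma; Std4→Gamma.
Orbyt's best replies: Alpha→Std1; Beta→Std1; Gamma→Std4.
Only (Gamma, Std4) has each player best-responding; Nash payoffs (5, 10).
Orbyt earns 12 sequentially versus 10 at the Nash outcome: better off.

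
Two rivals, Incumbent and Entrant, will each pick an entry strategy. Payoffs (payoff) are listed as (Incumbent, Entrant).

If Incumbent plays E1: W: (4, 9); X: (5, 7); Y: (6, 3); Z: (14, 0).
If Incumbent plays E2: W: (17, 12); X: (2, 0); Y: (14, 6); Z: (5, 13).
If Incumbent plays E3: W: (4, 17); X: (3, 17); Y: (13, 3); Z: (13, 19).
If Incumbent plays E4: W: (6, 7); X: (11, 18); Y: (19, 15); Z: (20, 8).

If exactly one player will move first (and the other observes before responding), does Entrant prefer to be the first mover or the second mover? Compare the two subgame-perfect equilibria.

second

If Incumbent leads: Entrant's best replies are E1→W, E2→Z, E3→Z, E4→X; Incumbent's induced payoffs 4, 5, 13, 11; outcome (E3, Z), payoffs (13, 19).
If Entrant leads: Incumbent's best replies are W→E2, X→E4, Y→E4, Z→E4; Entrant's induced payoffs 12, 18, 15, 8; outcome (E4, X), payoffs (11, 18).
Entrant gets 18 moving first and 19 moving second, so Entrant prefers to move second.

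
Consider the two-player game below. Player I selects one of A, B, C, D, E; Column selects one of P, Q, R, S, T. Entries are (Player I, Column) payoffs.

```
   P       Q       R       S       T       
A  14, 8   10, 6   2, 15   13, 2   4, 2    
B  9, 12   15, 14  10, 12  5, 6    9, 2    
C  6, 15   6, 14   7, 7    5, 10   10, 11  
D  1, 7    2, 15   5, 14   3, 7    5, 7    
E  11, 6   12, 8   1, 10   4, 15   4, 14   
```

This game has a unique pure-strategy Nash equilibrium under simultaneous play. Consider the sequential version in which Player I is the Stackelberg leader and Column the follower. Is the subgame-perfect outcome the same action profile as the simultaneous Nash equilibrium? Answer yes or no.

yes

Column best-responds to each possible Player I move:
- A → Column plays R (best of 8, 6, 15, 2, 2); Player I gets 2.
- B → Column plays Q (best of 12, 14, 12, 6, 2); Player I gets 15.
- C → Column plays P (best of 15, 14, 7, 10, 11); Player I gets 6.
- D → Column plays Q (best of 7, 15, 14, 7, 7); Player I gets 2.
- E → Column plays S (best of 6, 8, 10, 15, 14); Player I gets 4.
Among 2, 15, 6, 2, 4, the best is 15 at B. Subgame-perfect outcome: (B, Q) with payoffs (15, 14).
For the simultaneous game, intersect best replies.
Player I's best replies: P→A; Q→B; R→B; S→A; T→C.
Column's best replies: A→R; B→Q; C→P; D→Q; E→S.
The unique mutual best reply is (B, Q), giving (15, 14).
Sequential outcome (B, Q) coincides with the Nash profile (B, Q).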